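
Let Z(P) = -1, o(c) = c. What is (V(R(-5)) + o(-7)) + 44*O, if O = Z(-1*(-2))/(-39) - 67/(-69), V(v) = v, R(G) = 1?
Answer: 11318/299 ≈ 37.853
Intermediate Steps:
O = 298/299 (O = -1/(-39) - 67/(-69) = -1*(-1/39) - 67*(-1/69) = 1/39 + 67/69 = 298/299 ≈ 0.99666)
(V(R(-5)) + o(-7)) + 44*O = (1 - 7) + 44*(298/299) = -6 + 13112/299 = 11318/299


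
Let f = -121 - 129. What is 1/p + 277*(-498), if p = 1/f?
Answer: -138196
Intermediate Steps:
f = -250
p = -1/250 (p = 1/(-250) = -1/250 ≈ -0.0040000)
1/p + 277*(-498) = 1/(-1/250) + 277*(-498) = -250 - 137946 = -138196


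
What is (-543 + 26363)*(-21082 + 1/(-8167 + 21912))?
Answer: -1496383067596/2749 ≈ -5.4434e+8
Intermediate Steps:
(-543 + 26363)*(-21082 + 1/(-8167 + 21912)) = 25820*(-21082 + 1/13745) = 25820*(-289772089/13745) = -1496383067596/2749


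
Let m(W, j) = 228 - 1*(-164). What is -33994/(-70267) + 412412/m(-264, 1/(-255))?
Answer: 1035438559/983738 ≈ 1052.6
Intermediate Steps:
m(W, j) = 392 (m(W, j) = 228 + 164 = 392)
-33994/(-70267) + 412412/m(-264, 1/(-255)) = -33994/(-70267) + 412412/392 = -33994*(-1/70267) + 412412*(1/392) = 33994/70267 + 14729/14 = 1035438559/983738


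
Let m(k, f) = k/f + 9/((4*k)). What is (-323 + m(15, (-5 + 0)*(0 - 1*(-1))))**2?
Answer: 42471289/400 ≈ 1.0618e+5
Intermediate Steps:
m(k, f) = 9/(4*k) + k/f (m(k, f) = k/f + 9*(1/(4*k)) = k/f + 9/(4*k) = 9/(4*k) + k/f)
(-323 + m(15, (-5 + 0)*(0 - 1*(-1))))**2 = (-323 + ((9/4)/15 + 15/(((-5 + 0)*(0 - 1*(-1))))))**2 = (-323 + ((9/4)*(1/15) + 15/((-5*(0 + 1)))))**2 = (-323 + (3/20 + 15/((-5*1))))**2 = (-323 + (3/20 + 15/(-5)))**2 = (-323 + (3/20 + 15*(-1/5)))**2 = (-323 + (3/20 - 3))**2 = (-323 - 57/20)**2 = (-6517/20)**2 = 42471289/400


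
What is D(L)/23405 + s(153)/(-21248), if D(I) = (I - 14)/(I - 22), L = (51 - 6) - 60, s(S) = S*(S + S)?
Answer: -20271534769/9200224640 ≈ -2.2034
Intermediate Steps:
s(S) = 2*S² (s(S) = S*(2*S) = 2*S²)
L = -15 (L = 45 - 60 = -15)
D(I) = (-14 + I)/(-22 + I)
D(L)/23405 + s(153)/(-21248) = ((-14 - 15)/(-22 - 15))/23405 + (2*153²)/(-21248) = (-29/(-37))*(1/23405) + (2*23409)*(-1/21248) = -1/37*(-29)*(1/23405) + 46818*(-1/21248) = (29/37)*(1/23405) - 23409/10624 = 29/865985 - 23409/10624 = -20271534769/9200224640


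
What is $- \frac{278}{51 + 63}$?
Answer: $- \frac{139}{57} \approx -2.4386$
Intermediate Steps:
$- \frac{278}{51 + 63} = - \frac{278}{114} = \left(-278\right) \frac{1}{114} = - \frac{139}{57}$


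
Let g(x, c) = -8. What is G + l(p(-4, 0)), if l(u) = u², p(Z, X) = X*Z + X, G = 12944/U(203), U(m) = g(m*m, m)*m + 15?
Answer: -12944/1609 ≈ -8.0448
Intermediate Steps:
U(m) = 15 - 8*m (U(m) = -8*m + 15 = 15 - 8*m)
G = -12944/1609 (G = 12944/(15 - 8*203) = 12944/(15 - 1624) = 12944/(-1609) = 12944*(-1/1609) = -12944/1609 ≈ -8.0448)
p(Z, X) = X + X*Z
G + l(p(-4, 0)) = -12944/1609 + (0*(1 - 4))² = -12944/1609 + (0*(-3))² = -12944/1609 + 0² = -12944/1609 + 0 = -12944/1609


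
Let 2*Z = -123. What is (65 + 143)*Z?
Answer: -12792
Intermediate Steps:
Z = -123/2 (Z = (½)*(-123) = -123/2 ≈ -61.500)
(65 + 143)*Z = (65 + 143)*(-123/2) = 208*(-123/2) = -12792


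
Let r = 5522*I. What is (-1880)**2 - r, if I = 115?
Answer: 2899370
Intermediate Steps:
r = 635030 (r = 5522*115 = 635030)
(-1880)**2 - r = (-1880)**2 - 1*635030 = 3534400 - 635030 = 2899370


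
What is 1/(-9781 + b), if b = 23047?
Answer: 1/13266 ≈ 7.5381e-5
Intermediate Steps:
1/(-9781 + b) = 1/(-9781 + 23047) = 1/13266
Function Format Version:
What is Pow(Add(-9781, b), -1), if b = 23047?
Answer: Rational(1, 13266) ≈ 7.5381e-5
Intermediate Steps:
Pow(Add(-9781, b), -1) = Pow(Add(-9781, 23047), -1) = Pow(13266, -1) = Rational(1, 13266)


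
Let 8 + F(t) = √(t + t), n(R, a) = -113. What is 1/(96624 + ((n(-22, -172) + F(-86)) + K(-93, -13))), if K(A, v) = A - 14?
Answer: 24099/2323047247 - I*√43/4646094494 ≈ 1.0374e-5 - 1.4114e-9*I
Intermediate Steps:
K(A, v) = -14 + A
F(t) = -8 + √2*√t (F(t) = -8 + √(t + t) = -8 + √(2*t) = -8 + √2*√t)
1/(96624 + ((n(-22, -172) + F(-86)) + K(-93, -13))) = 1/(96624 + ((-113 + (-8 + √2*√(-86))) + (-14 - 93))) = 1/(96624 + ((-113 + (-8 + √2*(I*√86))) - 107)) = 1/(96624 + ((-113 + (-8 + 2*I*√43)) - 107)) = 1/(96624 + ((-121 + 2*I*√43) - 107)) = 1/(96624 + (-228 + 2*I*√43)) = 1/(96396 + 2*I*√43)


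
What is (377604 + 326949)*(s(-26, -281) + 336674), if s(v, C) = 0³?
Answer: 237204676722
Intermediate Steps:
s(v, C) = 0
(377604 + 326949)*(s(-26, -281) + 336674) = (377604 + 326949)*(0 + 336674) = 704553*336674 = 237204676722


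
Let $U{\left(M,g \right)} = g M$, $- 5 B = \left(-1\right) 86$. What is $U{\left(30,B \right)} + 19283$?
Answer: $19799$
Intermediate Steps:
$B = \frac{86}{5}$ ($B = - \frac{\left(-1\right) 86}{5} = \left(- \frac{1}{5}\right) \left(-86\right) = \frac{86}{5} \approx 17.2$)
$U{\left(M,g \right)} = M g$
$U{\left(30,B \right)} + 19283 = 30 \cdot \frac{86}{5} + 19283 = 516 + 19283 = 19799$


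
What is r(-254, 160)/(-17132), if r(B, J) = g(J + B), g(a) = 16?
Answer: -4/4283 ≈ -0.00093392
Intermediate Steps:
r(B, J) = 16
r(-254, 160)/(-17132) = 16/(-17132) = 16*(-1/17132) = -4/4283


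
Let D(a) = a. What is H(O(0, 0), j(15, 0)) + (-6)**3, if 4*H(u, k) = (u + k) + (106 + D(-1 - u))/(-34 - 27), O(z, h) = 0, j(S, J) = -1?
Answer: -26435/122 ≈ -216.68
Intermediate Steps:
H(u, k) = -105/244 + k/4 + 31*u/122 (H(u, k) = ((u + k) + (106 + (-1 - u))/(-34 - 27))/4 = ((k + u) + (105 - u)/(-61))/4 = ((k + u) + (105 - u)*(-1/61))/4 = ((k + u) + (-105/61 + u/61))/4 = (-105/61 + k + 62*u/61)/4 = -105/244 + k/4 + 31*u/122)
H(O(0, 0), j(15, 0)) + (-6)**3 = (-105/244 + (1/4)*(-1) + (31/122)*0) + (-6)**3 = (-105/244 - 1/4 + 0) - 216 = -83/122 - 216 = -26435/122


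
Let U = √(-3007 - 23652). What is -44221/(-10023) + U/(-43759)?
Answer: 44221/10023 - I*√26659/43759 ≈ 4.4119 - 0.0037313*I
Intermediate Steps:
U = I*√26659 (U = √(-26659) = I*√26659 ≈ 163.28*I)
-44221/(-10023) + U/(-43759) = -44221/(-10023) + (I*√26659)/(-43759) = -44221*(-1/10023) + (I*√26659)*(-1/43759) = 44221/10023 - I*√26659/43759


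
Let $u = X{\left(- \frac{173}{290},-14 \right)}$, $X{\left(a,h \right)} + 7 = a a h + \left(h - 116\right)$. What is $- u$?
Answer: $\frac{5970353}{42050} \approx 141.98$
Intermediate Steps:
$X{\left(a,h \right)} = -123 + h + h a^{2}$ ($X{\left(a,h \right)} = -7 + \left(a a h + \left(h - 116\right)\right) = -7 + \left(a^{2} h + \left(h - 116\right)\right) = -7 + \left(h a^{2} + \left(-116 + h\right)\right) = -7 + \left(-116 + h + h a^{2}\right) = -123 + h + h a^{2}$)
$u = - \frac{5970353}{42050}$ ($u = -123 - 14 - 14 \left(- \frac{173}{290}\right)^{2} = -123 - 14 - \frac{209503}{42050} = - \frac{5970353}{42050} \approx -141.98$)
$- u = \left(-1\right) \left(- \frac{5970353}{42050}\right) = \frac{5970353}{42050}$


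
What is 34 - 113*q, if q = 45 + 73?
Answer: -13300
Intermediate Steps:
q = 118
34 - 113*q = 34 - 113*118 = 34 - 13334 = -13300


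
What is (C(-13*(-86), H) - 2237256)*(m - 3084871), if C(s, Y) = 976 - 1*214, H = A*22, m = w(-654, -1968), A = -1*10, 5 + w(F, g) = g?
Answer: 6903708084936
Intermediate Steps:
w(F, g) = -5 + g
A = -10
m = -1973 (m = -5 - 1968 = -1973)
H = -220 (H = -10*22 = -220)
C(s, Y) = 762 (C(s, Y) = 976 - 214 = 762)
(C(-13*(-86), H) - 2237256)*(m - 3084871) = (762 - 2237256)*(-1973 - 3084871) = -2236494*(-3086844) = 6903708084936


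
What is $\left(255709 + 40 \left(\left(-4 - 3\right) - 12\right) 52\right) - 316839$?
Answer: $-100650$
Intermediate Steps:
$\left(255709 + 40 \left(\left(-4 - 3\right) - 12\right) 52\right) - 316839 = \left(255709 + 40 \left(-7 - 12\right) 52\right) - 316839 = \left(255709 + 40 \left(-19\right) 52\right) - 316839 = \left(255709 - 39520\right) - 316839 = 216189 - 316839 = -100650$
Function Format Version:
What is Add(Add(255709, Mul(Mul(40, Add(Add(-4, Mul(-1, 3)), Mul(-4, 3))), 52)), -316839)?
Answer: -100650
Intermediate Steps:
Add(Add(255709, Mul(Mul(40, Add(Add(-4, Mul(-1, 3)), Mul(-4, 3))), 52)), -316839) = Add(Add(255709, Mul(Mul(40, Add(Add(-4, -3), -12)), 52)), -316839) = Add(Add(255709, Mul(Mul(40, Add(-7, -12)), 52)), -316839) = Add(Add(255709, Mul(Mul(40, -19), 52)), -316839) = Add(Add(255709, Mul(-760, 52)), -316839) = Add(Add(255709, -39520), -316839) = Add(216189, -316839) = -100650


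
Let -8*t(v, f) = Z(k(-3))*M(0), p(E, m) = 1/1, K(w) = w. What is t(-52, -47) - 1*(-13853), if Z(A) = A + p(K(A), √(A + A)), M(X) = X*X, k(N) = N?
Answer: 13853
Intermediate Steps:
p(E, m) = 1
M(X) = X²
Z(A) = 1 + A (Z(A) = A + 1 = 1 + A)
t(v, f) = 0 (t(v, f) = -(1 - 3)*0²/8 = -(-1)*0/4 = -⅛*0 = 0)
t(-52, -47) - 1*(-13853) = 0 - 1*(-13853) = 0 + 13853 = 13853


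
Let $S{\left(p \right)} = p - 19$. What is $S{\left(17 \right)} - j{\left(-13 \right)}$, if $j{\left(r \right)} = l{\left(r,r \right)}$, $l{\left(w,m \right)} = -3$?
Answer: $1$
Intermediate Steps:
$j{\left(r \right)} = -3$
$S{\left(p \right)} = -19 + p$
$S{\left(17 \right)} - j{\left(-13 \right)} = \left(-19 + 17\right) - -3 = -2 + 3 = 1$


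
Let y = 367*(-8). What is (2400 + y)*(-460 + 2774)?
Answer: -1240304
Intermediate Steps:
y = -2936
(2400 + y)*(-460 + 2774) = (2400 - 2936)*(-460 + 2774) = -536*2314 = -1240304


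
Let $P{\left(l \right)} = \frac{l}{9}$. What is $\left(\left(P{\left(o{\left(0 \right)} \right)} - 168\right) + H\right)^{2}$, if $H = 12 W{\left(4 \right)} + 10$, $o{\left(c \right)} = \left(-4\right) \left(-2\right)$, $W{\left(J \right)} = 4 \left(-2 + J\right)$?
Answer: $\frac{302500}{81} \approx 3734.6$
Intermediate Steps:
$W{\left(J \right)} = -8 + 4 J$
$o{\left(c \right)} = 8$
$P{\left(l \right)} = \frac{l}{9}$ ($P{\left(l \right)} = l \frac{1}{9} = \frac{l}{9}$)
$H = 106$ ($H = 12 \left(-8 + 4 \cdot 4\right) + 10 = 12 \left(-8 + 16\right) + 10 = 12 \cdot 8 + 10 = 96 + 10 = 106$)
$\left(\left(P{\left(o{\left(0 \right)} \right)} - 168\right) + H\right)^{2} = \left(\left(\frac{1}{9} \cdot 8 - 168\right) + 106\right)^{2} = \left(\left(\frac{8}{9} - 168\right) + 106\right)^{2} = \left(- \frac{1504}{9} + 106\right)^{2} = \left(- \frac{550}{9}\right)^{2} = \frac{302500}{81}$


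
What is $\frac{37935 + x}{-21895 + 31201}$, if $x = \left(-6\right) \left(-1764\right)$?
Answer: $\frac{5391}{1034} \approx 5.2137$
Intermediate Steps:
$x = 10584$
$\frac{37935 + x}{-21895 + 31201} = \frac{37935 + 10584}{-21895 + 31201} = \frac{48519}{9306} = 48519 \cdot \frac{1}{9306} = \frac{5391}{1034}$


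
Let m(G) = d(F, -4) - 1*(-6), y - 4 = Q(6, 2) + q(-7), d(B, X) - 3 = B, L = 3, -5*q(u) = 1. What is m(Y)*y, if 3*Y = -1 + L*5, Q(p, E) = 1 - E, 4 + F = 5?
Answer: 28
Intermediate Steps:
q(u) = -⅕ (q(u) = -⅕*1 = -⅕)
F = 1 (F = -4 + 5 = 1)
d(B, X) = 3 + B
y = 14/5 (y = 4 + ((1 - 1*2) - ⅕) = 4 + ((1 - 2) - ⅕) = 4 + (-1 - ⅕) = 4 - 6/5 = 14/5 ≈ 2.8000)
Y = 14/3 (Y = (-1 + 3*5)/3 = (-1 + 15)/3 = (⅓)*14 = 14/3 ≈ 4.6667)
m(G) = 10 (m(G) = (3 + 1) - 1*(-6) = 4 + 6 = 10)
m(Y)*y = 10*(14/5) = 28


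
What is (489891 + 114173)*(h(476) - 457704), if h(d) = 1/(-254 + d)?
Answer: -30689558203184/111 ≈ -2.7648e+11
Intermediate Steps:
(489891 + 114173)*(h(476) - 457704) = (489891 + 114173)*(1/(-254 + 476) - 457704) = 604064*(1/222 - 457704) = 604064*(-101610287/222) = -30689558203184/111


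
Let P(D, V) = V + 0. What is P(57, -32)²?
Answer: 1024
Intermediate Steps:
P(D, V) = V
P(57, -32)² = (-32)² = 1024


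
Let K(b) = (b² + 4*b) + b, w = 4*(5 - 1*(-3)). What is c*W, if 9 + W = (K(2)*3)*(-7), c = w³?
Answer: -9928704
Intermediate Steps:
w = 32 (w = 4*(5 + 3) = 4*8 = 32)
K(b) = b² + 5*b
c = 32768 (c = 32³ = 32768)
W = -303 (W = -9 + ((2*(5 + 2))*3)*(-7) = -9 + ((2*7)*3)*(-7) = -9 + (14*3)*(-7) = -9 + 42*(-7) = -9 - 294 = -303)
c*W = 32768*(-303) = -9928704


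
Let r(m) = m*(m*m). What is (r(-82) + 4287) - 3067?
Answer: -550148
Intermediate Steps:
r(m) = m³ (r(m) = m*m² = m³)
(r(-82) + 4287) - 3067 = ((-82)³ + 4287) - 3067 = (-551368 + 4287) - 3067 = -547081 - 3067 = -550148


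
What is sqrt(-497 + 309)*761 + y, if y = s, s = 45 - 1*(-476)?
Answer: 521 + 1522*I*sqrt(47) ≈ 521.0 + 10434.0*I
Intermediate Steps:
s = 521 (s = 45 + 476 = 521)
y = 521
sqrt(-497 + 309)*761 + y = sqrt(-497 + 309)*761 + 521 = sqrt(-188)*761 + 521 = (2*I*sqrt(47))*761 + 521 = 1522*I*sqrt(47) + 521 = 521 + 1522*I*sqrt(47)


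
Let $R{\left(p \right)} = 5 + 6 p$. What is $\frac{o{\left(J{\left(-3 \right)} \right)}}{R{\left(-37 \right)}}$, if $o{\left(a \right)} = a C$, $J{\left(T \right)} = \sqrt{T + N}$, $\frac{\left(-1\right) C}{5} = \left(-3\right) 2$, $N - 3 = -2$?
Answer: $- \frac{30 i \sqrt{2}}{217} \approx - 0.19551 i$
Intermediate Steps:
$N = 1$ ($N = 3 - 2 = 1$)
$C = 30$ ($C = - 5 \left(\left(-3\right) 2\right) = \left(-5\right) \left(-6\right) = 30$)
$J{\left(T \right)} = \sqrt{1 + T}$ ($J{\left(T \right)} = \sqrt{T + 1} = \sqrt{1 + T}$)
$o{\left(a \right)} = 30 a$ ($o{\left(a \right)} = a 30 = 30 a$)
$\frac{o{\left(J{\left(-3 \right)} \right)}}{R{\left(-37 \right)}} = \frac{30 \sqrt{1 - 3}}{5 + 6 \left(-37\right)} = \frac{30 \sqrt{-2}}{5 - 222} = \frac{30 i \sqrt{2}}{-217} = 30 i \sqrt{2} \left(- \frac{1}{217}\right) = - \frac{30 i \sqrt{2}}{217}$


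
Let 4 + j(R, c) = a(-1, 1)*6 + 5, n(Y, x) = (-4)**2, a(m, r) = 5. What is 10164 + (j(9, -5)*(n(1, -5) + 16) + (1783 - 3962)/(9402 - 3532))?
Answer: 65483541/5870 ≈ 11156.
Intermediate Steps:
n(Y, x) = 16
j(R, c) = 31 (j(R, c) = -4 + (5*6 + 5) = -4 + (30 + 5) = -4 + 35 = 31)
10164 + (j(9, -5)*(n(1, -5) + 16) + (1783 - 3962)/(9402 - 3532)) = 10164 + (31*(16 + 16) + (1783 - 3962)/(9402 - 3532)) = 10164 + (31*32 - 2179/5870) = 10164 + (992 - 2179*1/5870) = 10164 + (992 - 2179/5870) = 10164 + 5820861/5870 = 65483541/5870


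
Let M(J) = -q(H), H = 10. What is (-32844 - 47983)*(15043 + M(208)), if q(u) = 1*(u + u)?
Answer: -1214264021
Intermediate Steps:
q(u) = 2*u (q(u) = 1*(2*u) = 2*u)
M(J) = -20 (M(J) = -2*10 = -1*20 = -20)
(-32844 - 47983)*(15043 + M(208)) = (-32844 - 47983)*(15043 - 20) = -80827*15023 = -1214264021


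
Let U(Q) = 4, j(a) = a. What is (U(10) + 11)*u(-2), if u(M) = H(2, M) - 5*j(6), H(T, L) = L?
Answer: -480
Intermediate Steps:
u(M) = -30 + M (u(M) = M - 5*6 = M - 30 = -30 + M)
(U(10) + 11)*u(-2) = (4 + 11)*(-30 - 2) = 15*(-32) = -480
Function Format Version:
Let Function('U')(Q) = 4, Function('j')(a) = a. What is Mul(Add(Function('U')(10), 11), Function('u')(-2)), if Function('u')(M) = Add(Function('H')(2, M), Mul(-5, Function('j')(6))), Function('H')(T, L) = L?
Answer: -480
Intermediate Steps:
Function('u')(M) = Add(-30, M) (Function('u')(M) = Add(M, Mul(-5, 6)) = Add(M, -30) = Add(-30, M))
Mul(Add(Function('U')(10), 11), Function('u')(-2)) = Mul(Add(4, 11), Add(-30, -2)) = Mul(15, -32) = -480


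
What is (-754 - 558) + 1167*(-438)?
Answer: -512458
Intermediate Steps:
(-754 - 558) + 1167*(-438) = -1312 - 511146 = -512458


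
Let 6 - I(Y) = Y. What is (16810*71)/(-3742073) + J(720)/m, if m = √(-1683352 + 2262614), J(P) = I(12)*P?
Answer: -1193510/3742073 - 2160*√579262/289631 ≈ -5.9950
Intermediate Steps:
I(Y) = 6 - Y
J(P) = -6*P (J(P) = (6 - 1*12)*P = (6 - 12)*P = -6*P)
m = √579262 ≈ 761.09
(16810*71)/(-3742073) + J(720)/m = (16810*71)/(-3742073) + (-6*720)/(√579262) = 1193510*(-1/3742073) - 2160*√579262/289631 = -1193510/3742073 - 2160*√579262/289631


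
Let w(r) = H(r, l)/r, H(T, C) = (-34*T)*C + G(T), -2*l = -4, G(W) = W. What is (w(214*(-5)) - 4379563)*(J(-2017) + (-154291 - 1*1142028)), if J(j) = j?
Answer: 5686231295680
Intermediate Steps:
l = 2 (l = -1/2*(-4) = 2)
H(T, C) = T - 34*C*T (H(T, C) = (-34*T)*C + T = -34*C*T + T = T - 34*C*T)
w(r) = -67 (w(r) = (r*(1 - 34*2))/r = (r*(1 - 68))/r = (r*(-67))/r = (-67*r)/r = -67)
(w(214*(-5)) - 4379563)*(J(-2017) + (-154291 - 1*1142028)) = (-67 - 4379563)*(-2017 + (-154291 - 1*1142028)) = -4379630*(-2017 + (-154291 - 1142028)) = -4379630*(-2017 - 1296319) = -4379630*(-1298336) = 5686231295680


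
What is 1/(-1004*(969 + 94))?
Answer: -1/1067252 ≈ -9.3699e-7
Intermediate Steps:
1/(-1004*(969 + 94)) = 1/(-1004*1063) = 1/(-1067252) = -1/1067252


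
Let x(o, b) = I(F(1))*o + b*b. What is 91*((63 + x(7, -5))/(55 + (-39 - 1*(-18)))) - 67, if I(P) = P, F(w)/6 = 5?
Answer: 12420/17 ≈ 730.59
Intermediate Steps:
F(w) = 30 (F(w) = 6*5 = 30)
x(o, b) = b² + 30*o (x(o, b) = 30*o + b*b = 30*o + b² = b² + 30*o)
91*((63 + x(7, -5))/(55 + (-39 - 1*(-18)))) - 67 = 91*((63 + ((-5)² + 30*7))/(55 + (-39 - 1*(-18)))) - 67 = 91*((63 + (25 + 210))/(55 + (-39 + 18))) - 67 = 91*((63 + 235)/(55 - 21)) - 67 = 91*(298/34) - 67 = 91*(298*(1/34)) - 67 = 91*(149/17) - 67 = 13559/17 - 67 = 12420/17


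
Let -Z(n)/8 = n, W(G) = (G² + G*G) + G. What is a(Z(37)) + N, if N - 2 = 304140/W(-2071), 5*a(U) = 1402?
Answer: 12110848232/42880055 ≈ 282.44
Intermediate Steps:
W(G) = G + 2*G² (W(G) = (G² + G²) + G = 2*G² + G = G + 2*G²)
Z(n) = -8*n
a(U) = 1402/5 (a(U) = (⅕)*1402 = 1402/5)
N = 17456162/8576011 (N = 2 + 304140/((-2071*(1 + 2*(-2071)))) = 2 + 304140/((-2071*(1 - 4142))) = 2 + 304140/((-2071*(-4141))) = 2 + 304140/8576011 = 17456162/8576011 ≈ 2.0355)
a(Z(37)) + N = 1402/5 + 17456162/8576011 = 12110848232/42880055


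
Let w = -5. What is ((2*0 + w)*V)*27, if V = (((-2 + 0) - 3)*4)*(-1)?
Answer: -2700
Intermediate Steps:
V = 20 (V = ((-2 - 3)*4)*(-1) = -5*4*(-1) = -20*(-1) = 20)
((2*0 + w)*V)*27 = ((2*0 - 5)*20)*27 = ((0 - 5)*20)*27 = -5*20*27 = -100*27 = -2700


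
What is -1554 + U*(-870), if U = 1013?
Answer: -882864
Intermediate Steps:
-1554 + U*(-870) = -1554 + 1013*(-870) = -1554 - 881310 = -882864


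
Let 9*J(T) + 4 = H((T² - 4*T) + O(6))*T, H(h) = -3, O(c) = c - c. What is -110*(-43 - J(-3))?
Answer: 43120/9 ≈ 4791.1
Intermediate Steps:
O(c) = 0
J(T) = -4/9 - T/3 (J(T) = -4/9 + (-3*T)/9 = -4/9 - T/3)
-110*(-43 - J(-3)) = -110*(-43 - (-4/9 - ⅓*(-3))) = -110*(-43 - (-4/9 + 1)) = -110*(-43 - 1*5/9) = -110*(-43 - 5/9) = -110*(-392/9) = 43120/9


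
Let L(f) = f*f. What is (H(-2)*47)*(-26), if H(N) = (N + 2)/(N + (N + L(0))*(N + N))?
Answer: 0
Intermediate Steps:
L(f) = f²
H(N) = (2 + N)/(N + 2*N²) (H(N) = (N + 2)/(N + (N + 0²)*(N + N)) = (2 + N)/(N + (N + 0)*(2*N)) = (2 + N)/(N + N*(2*N)) = (2 + N)/(N + 2*N²))
(H(-2)*47)*(-26) = (((2 - 2)/((-2)*(1 + 2*(-2))))*47)*(-26) = (-½*0/(1 - 4)*47)*(-26) = (-½*0/(-3)*47)*(-26) = (-½*(-⅓)*0*47)*(-26) = (0*47)*(-26) = 0*(-26) = 0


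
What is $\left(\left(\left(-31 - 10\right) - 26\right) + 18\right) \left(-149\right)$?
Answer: $7301$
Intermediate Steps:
$\left(\left(\left(-31 - 10\right) - 26\right) + 18\right) \left(-149\right) = \left(\left(-41 - 26\right) + 18\right) \left(-149\right) = \left(-67 + 18\right) \left(-149\right) = \left(-49\right) \left(-149\right) = 7301$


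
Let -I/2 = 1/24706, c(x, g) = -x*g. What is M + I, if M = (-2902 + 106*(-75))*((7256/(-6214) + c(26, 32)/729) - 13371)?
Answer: 4060596974433202441/27979582059 ≈ 1.4513e+8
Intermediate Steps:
c(x, g) = -g*x
M = 328713427866548/2265003 (M = (-2902 + 106*(-75))*((7256/(-6214) - 1*32*26/729) - 13371) = (-2902 - 7950)*((7256*(-1/6214) - 832*1/729) - 13371) = -10852*((-3628/3107 - 832/729) - 13371) = -10852*(-5229836/2265003 - 13371) = -10852*(-30290584949/2265003) = 328713427866548/2265003 ≈ 1.4513e+8)
I = -1/12353 (I = -2/24706 = -2*1/24706 = -1/12353 ≈ -8.0952e-5)
M + I = 328713427866548/2265003 - 1/12353 = 4060596974433202441/27979582059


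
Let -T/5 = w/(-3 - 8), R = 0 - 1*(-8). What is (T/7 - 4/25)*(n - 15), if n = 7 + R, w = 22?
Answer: 0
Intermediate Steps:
R = 8 (R = 0 + 8 = 8)
T = 10 (T = -110/(-3 - 8) = -110/(-11) = -110*(-1)/11 = -5*(-2) = 10)
n = 15 (n = 7 + 8 = 15)
(T/7 - 4/25)*(n - 15) = (10/7 - 4/25)*(15 - 15) = (10*(⅐) - 4*1/25)*0 = (10/7 - 4/25)*0 = (222/175)*0 = 0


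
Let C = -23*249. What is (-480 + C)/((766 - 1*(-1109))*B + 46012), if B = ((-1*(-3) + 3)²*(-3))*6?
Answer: 6207/1168988 ≈ 0.0053097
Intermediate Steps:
B = -648 (B = ((3 + 3)²*(-3))*6 = (6²*(-3))*6 = (36*(-3))*6 = -108*6 = -648)
C = -5727
(-480 + C)/((766 - 1*(-1109))*B + 46012) = (-480 - 5727)/((766 - 1*(-1109))*(-648) + 46012) = -6207/((766 + 1109)*(-648) + 46012) = -6207/(1875*(-648) + 46012) = -6207/(-1215000 + 46012) = -6207/(-1168988) = -6207*(-1/1168988) = 6207/1168988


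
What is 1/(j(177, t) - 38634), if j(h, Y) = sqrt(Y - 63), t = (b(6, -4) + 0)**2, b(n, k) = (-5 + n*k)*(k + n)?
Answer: -38634/1492582655 - sqrt(3301)/1492582655 ≈ -2.5922e-5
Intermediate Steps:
b(n, k) = (-5 + k*n)*(k + n)
t = 3364 (t = ((-5*(-4) - 5*6 - 4*6**2 + 6*(-4)**2) + 0)**2 = ((20 - 30 - 4*36 + 6*16) + 0)**2 = ((20 - 30 - 144 + 96) + 0)**2 = (-58 + 0)**2 = (-58)**2 = 3364)
j(h, Y) = sqrt(-63 + Y)
1/(j(177, t) - 38634) = 1/(sqrt(-63 + 3364) - 38634) = 1/(sqrt(3301) - 38634) = 1/(-38634 + sqrt(3301))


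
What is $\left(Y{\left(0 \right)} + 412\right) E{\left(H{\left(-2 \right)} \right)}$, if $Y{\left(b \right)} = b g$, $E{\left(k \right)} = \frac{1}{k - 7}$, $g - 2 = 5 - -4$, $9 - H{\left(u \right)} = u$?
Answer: $103$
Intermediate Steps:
$H{\left(u \right)} = 9 - u$
$g = 11$ ($g = 2 + \left(5 - -4\right) = 2 + \left(5 + 4\right) = 2 + 9 = 11$)
$E{\left(k \right)} = \frac{1}{-7 + k}$
$Y{\left(b \right)} = 11 b$ ($Y{\left(b \right)} = b 11 = 11 b$)
$\left(Y{\left(0 \right)} + 412\right) E{\left(H{\left(-2 \right)} \right)} = \frac{11 \cdot 0 + 412}{-7 + \left(9 - -2\right)} = \frac{0 + 412}{-7 + \left(9 + 2\right)} = \frac{412}{-7 + 11} = \frac{412}{4} = 412 \cdot \frac{1}{4} = 103$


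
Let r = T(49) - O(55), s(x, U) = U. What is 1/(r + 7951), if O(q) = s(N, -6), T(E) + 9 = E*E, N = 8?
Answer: 1/10349 ≈ 9.6628e-5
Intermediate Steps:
T(E) = -9 + E² (T(E) = -9 + E*E = -9 + E²)
O(q) = -6
r = 2398 (r = (-9 + 49²) - 1*(-6) = (-9 + 2401) + 6 = 2392 + 6 = 2398)
1/(r + 7951) = 1/(2398 + 7951) = 1/10349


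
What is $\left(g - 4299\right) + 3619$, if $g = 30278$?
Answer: $29598$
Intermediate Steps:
$\left(g - 4299\right) + 3619 = \left(30278 - 4299\right) + 3619 = 25979 + 3619 = 29598$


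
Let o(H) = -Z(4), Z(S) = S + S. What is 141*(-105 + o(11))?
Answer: -15933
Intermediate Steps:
Z(S) = 2*S
o(H) = -8 (o(H) = -2*4 = -1*8 = -8)
141*(-105 + o(11)) = 141*(-105 - 8) = 141*(-113) = -15933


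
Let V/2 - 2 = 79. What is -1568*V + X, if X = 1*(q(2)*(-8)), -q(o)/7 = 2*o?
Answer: -253792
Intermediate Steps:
V = 162 (V = 4 + 2*79 = 4 + 158 = 162)
q(o) = -14*o
X = 224 (X = 1*(-14*2*(-8)) = 1*(-28*(-8)) = 1*224 = 224)
-1568*V + X = -1568*162 + 224 = -254016 + 224 = -253792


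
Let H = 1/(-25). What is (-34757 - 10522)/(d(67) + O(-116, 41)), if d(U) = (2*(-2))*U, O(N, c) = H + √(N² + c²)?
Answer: 7585364475/35442776 + 28299375*√15137/35442776 ≈ 312.25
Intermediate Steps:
H = -1/25 ≈ -0.040000
O(N, c) = -1/25 + √(N² + c²)
d(U) = -4*U
(-34757 - 10522)/(d(67) + O(-116, 41)) = (-34757 - 10522)/(-4*67 + (-1/25 + √((-116)² + 41²))) = -45279/(-268 + (-1/25 + √(13456 + 1681))) = -45279/(-268 + (-1/25 + √15137)) = -45279/(-6701/25 + √15137)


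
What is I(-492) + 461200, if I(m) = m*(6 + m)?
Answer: 700312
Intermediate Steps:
I(-492) + 461200 = -492*(6 - 492) + 461200 = -492*(-486) + 461200 = 239112 + 461200 = 700312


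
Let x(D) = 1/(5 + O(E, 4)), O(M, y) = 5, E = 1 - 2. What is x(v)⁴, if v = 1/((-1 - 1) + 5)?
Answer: 1/10000 ≈ 0.00010000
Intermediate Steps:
E = -1
v = ⅓ (v = 1/(-2 + 5) = 1/3 = ⅓ ≈ 0.33333)
x(D) = ⅒ (x(D) = 1/(5 + 5) = 1/10 = ⅒)
x(v)⁴ = (⅒)⁴ = 1/10000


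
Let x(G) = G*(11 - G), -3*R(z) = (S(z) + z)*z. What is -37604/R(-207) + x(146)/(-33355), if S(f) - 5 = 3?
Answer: 304983886/91599501 ≈ 3.3295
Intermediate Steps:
S(f) = 8 (S(f) = 5 + 3 = 8)
R(z) = -z*(8 + z)/3 (R(z) = -(8 + z)*z/3 = -z*(8 + z)/3)
-37604/R(-207) + x(146)/(-33355) = -37604*1/(69*(8 - 207)) + (146*(11 - 1*146))/(-33355) = -37604/((-1/3*(-207)*(-199))) + (146*(11 - 146))*(-1/33355) = -37604/(-13731) + (146*(-135))*(-1/33355) = -37604*(-1/13731) - 19710*(-1/33355) = 37604/13731 + 3942/6671 = 304983886/91599501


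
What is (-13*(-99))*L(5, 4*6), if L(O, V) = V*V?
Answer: 741312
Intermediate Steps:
L(O, V) = V**2
(-13*(-99))*L(5, 4*6) = (-13*(-99))*(4*6)**2 = 1287*24**2 = 1287*576 = 741312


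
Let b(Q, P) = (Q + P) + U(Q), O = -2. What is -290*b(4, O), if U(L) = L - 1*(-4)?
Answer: -2900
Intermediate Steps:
U(L) = 4 + L (U(L) = L + 4 = 4 + L)
b(Q, P) = 4 + P + 2*Q (b(Q, P) = (Q + P) + (4 + Q) = (P + Q) + (4 + Q) = 4 + P + 2*Q)
-290*b(4, O) = -290*(4 - 2 + 2*4) = -290*(4 - 2 + 8) = -290*10 = -2900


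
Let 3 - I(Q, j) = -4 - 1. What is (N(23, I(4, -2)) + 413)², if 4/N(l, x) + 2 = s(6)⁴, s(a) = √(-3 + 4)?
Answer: 167281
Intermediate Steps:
s(a) = 1 (s(a) = √1 = 1)
I(Q, j) = 8 (I(Q, j) = 3 - (-4 - 1) = 3 - 1*(-5) = 3 + 5 = 8)
N(l, x) = -4 (N(l, x) = 4/(-2 + 1⁴) = 4/(-2 + 1) = 4/(-1) = 4*(-1) = -4)
(N(23, I(4, -2)) + 413)² = (-4 + 413)² = 409² = 167281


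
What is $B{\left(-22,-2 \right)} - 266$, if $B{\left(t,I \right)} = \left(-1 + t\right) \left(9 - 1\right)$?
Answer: $-450$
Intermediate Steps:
$B{\left(t,I \right)} = -8 + 8 t$ ($B{\left(t,I \right)} = \left(-1 + t\right) 8 = -8 + 8 t$)
$B{\left(-22,-2 \right)} - 266 = \left(-8 + 8 \left(-22\right)\right) - 266 = \left(-8 - 176\right) - 266 = -184 - 266 = -450$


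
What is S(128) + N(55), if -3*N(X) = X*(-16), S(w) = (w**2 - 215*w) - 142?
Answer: -32954/3 ≈ -10985.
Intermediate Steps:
S(w) = -142 + w**2 - 215*w
N(X) = 16*X/3 (N(X) = -X*(-16)/3 = -(-16)*X/3 = 16*X/3)
S(128) + N(55) = (-142 + 128**2 - 215*128) + (16/3)*55 = (-142 + 16384 - 27520) + 880/3 = -11278 + 880/3 = -32954/3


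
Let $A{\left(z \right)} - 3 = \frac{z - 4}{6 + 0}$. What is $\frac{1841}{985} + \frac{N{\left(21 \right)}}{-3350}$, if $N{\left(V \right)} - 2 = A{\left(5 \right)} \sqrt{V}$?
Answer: $\frac{616538}{329975} - \frac{19 \sqrt{21}}{20100} \approx 1.8641$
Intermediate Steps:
$A{\left(z \right)} = \frac{7}{3} + \frac{z}{6}$ ($A{\left(z \right)} = 3 + \frac{z - 4}{6 + 0} = 3 + \frac{-4 + z}{6} = 3 + \left(-4 + z\right) \frac{1}{6} = 3 + \left(- \frac{2}{3} + \frac{z}{6}\right) = \frac{7}{3} + \frac{z}{6}$)
$N{\left(V \right)} = 2 + \frac{19 \sqrt{V}}{6}$ ($N{\left(V \right)} = 2 + \left(\frac{7}{3} + \frac{1}{6} \cdot 5\right) \sqrt{V} = 2 + \left(\frac{7}{3} + \frac{5}{6}\right) \sqrt{V} = 2 + \frac{19 \sqrt{V}}{6}$)
$\frac{1841}{985} + \frac{N{\left(21 \right)}}{-3350} = \frac{1841}{985} + \frac{2 + \frac{19 \sqrt{21}}{6}}{-3350} = 1841 \cdot \frac{1}{985} + \left(2 + \frac{19 \sqrt{21}}{6}\right) \left(- \frac{1}{3350}\right) = \frac{1841}{985} - \left(\frac{1}{1675} + \frac{19 \sqrt{21}}{20100}\right) = \frac{616538}{329975} - \frac{19 \sqrt{21}}{20100}$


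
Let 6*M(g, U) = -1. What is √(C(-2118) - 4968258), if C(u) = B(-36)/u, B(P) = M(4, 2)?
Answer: I*√22287227800039/2118 ≈ 2229.0*I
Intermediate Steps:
M(g, U) = -⅙ (M(g, U) = (⅙)*(-1) = -⅙)
B(P) = -⅙
C(u) = -1/(6*u)
√(C(-2118) - 4968258) = √(-⅙/(-2118) - 4968258) = √(-⅙*(-1/2118) - 4968258) = √(1/12708 - 4968258) = √(-63136622663/12708) = I*√22287227800039/2118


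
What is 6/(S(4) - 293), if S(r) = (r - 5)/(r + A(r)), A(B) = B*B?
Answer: -120/5861 ≈ -0.020474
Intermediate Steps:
A(B) = B²
S(r) = (-5 + r)/(r + r²) (S(r) = (r - 5)/(r + r²) = (-5 + r)/(r + r²))
6/(S(4) - 293) = 6/((-5 + 4)/(4*(1 + 4)) - 293) = 6/((¼)*(-1)/5 - 293) = 6/((¼)*(⅕)*(-1) - 293) = 6/(-1/20 - 293) = 6/(-5861/20) = -20/5861*6 = -120/5861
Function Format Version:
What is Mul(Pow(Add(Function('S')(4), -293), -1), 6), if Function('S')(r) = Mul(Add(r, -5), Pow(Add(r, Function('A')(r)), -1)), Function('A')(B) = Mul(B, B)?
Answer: Rational(-120, 5861) ≈ -0.020474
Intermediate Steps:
Function('A')(B) = Pow(B, 2)
Function('S')(r) = Mul(Pow(Add(r, Pow(r, 2)), -1), Add(-5, r)) (Function('S')(r) = Mul(Add(r, -5), Pow(Add(r, Pow(r, 2)), -1)) = Mul(Add(-5, r), Pow(Add(r, Pow(r, 2)), -1)) = Mul(Pow(Add(r, Pow(r, 2)), -1), Add(-5, r)))
Mul(Pow(Add(Function('S')(4), -293), -1), 6) = Mul(Pow(Add(Mul(Pow(4, -1), Pow(Add(1, 4), -1), Add(-5, 4)), -293), -1), 6) = Mul(Pow(Add(Mul(Rational(1, 4), Pow(5, -1), -1), -293), -1), 6) = Mul(Pow(Add(Mul(Rational(1, 4), Rational(1, 5), -1), -293), -1), 6) = Mul(Pow(Add(Rational(-1, 20), -293), -1), 6) = Mul(Pow(Rational(-5861, 20), -1), 6) = Mul(Rational(-20, 5861), 6) = Rational(-120, 5861)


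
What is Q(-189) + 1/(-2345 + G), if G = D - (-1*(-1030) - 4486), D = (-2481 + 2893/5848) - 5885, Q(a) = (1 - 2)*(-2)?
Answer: 84842846/42424347 ≈ 1.9999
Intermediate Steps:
Q(a) = 2 (Q(a) = -1*(-2) = 2)
D = -48921475/5848 (D = (-2481 + 2893*(1/5848)) - 5885 = (-2481 + 2893/5848) - 5885 = -14505995/5848 - 5885 = -48921475/5848 ≈ -8365.5)
G = -28710787/5848 (G = -48921475/5848 - (-1*(-1030) - 4486) = -48921475/5848 - (1030 - 4486) = -48921475/5848 - 1*(-3456) = -48921475/5848 + 3456 = -28710787/5848 ≈ -4909.5)
Q(-189) + 1/(-2345 + G) = 2 + 1/(-2345 - 28710787/5848) = 2 + 1/(-42424347/5848) = 2 - 5848/42424347 = 84842846/42424347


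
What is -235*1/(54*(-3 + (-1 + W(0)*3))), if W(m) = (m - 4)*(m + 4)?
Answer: 235/2808 ≈ 0.083689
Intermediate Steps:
W(m) = (-4 + m)*(4 + m)
-235*1/(54*(-3 + (-1 + W(0)*3))) = -235*1/(54*(-3 + (-1 + (-16 + 0**2)*3))) = -235*1/(54*(-3 + (-1 + (-16 + 0)*3))) = -235*1/(54*(-3 + (-1 - 16*3))) = -235*1/(54*(-3 + (-1 - 48))) = -235*1/(54*(-3 - 49)) = -235/(-(-312)*3*(-3)) = -235/(-6*(-156)*(-3)) = -235/(936*(-3)) = -235/(-2808) = -235*(-1/2808) = 235/2808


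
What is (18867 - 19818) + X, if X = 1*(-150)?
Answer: -1101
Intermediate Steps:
X = -150
(18867 - 19818) + X = (18867 - 19818) - 150 = -951 - 150 = -1101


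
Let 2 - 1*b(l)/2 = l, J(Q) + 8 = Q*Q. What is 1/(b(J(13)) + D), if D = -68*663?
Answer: -1/45402 ≈ -2.2025e-5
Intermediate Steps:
J(Q) = -8 + Q² (J(Q) = -8 + Q*Q = -8 + Q²)
b(l) = 4 - 2*l
D = -45084
1/(b(J(13)) + D) = 1/((4 - 2*(-8 + 13²)) - 45084) = 1/((4 - 2*(-8 + 169)) - 45084) = 1/((4 - 2*161) - 45084) = 1/((4 - 322) - 45084) = 1/(-318 - 45084) = 1/(-45402) = -1/45402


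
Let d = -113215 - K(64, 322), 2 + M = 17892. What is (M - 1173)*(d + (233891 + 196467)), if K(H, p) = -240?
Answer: 5305691611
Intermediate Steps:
M = 17890 (M = -2 + 17892 = 17890)
d = -112975 (d = -113215 - 1*(-240) = -113215 + 240 = -112975)
(M - 1173)*(d + (233891 + 196467)) = (17890 - 1173)*(-112975 + (233891 + 196467)) = 16717*(-112975 + 430358) = 16717*317383 = 5305691611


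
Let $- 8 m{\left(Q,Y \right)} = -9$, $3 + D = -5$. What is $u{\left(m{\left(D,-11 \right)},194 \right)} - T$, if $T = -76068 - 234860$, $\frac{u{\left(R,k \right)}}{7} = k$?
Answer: $312286$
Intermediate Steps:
$D = -8$ ($D = -3 - 5 = -8$)
$m{\left(Q,Y \right)} = \frac{9}{8}$ ($m{\left(Q,Y \right)} = \left(- \frac{1}{8}\right) \left(-9\right) = \frac{9}{8}$)
$u{\left(R,k \right)} = 7 k$
$T = -310928$ ($T = -76068 - 234860 = -310928$)
$u{\left(m{\left(D,-11 \right)},194 \right)} - T = 7 \cdot 194 - -310928 = 1358 + 310928 = 312286$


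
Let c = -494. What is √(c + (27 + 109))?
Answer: I*√358 ≈ 18.921*I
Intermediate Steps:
√(c + (27 + 109)) = √(-494 + (27 + 109)) = √(-494 + 136) = √(-358) = I*√358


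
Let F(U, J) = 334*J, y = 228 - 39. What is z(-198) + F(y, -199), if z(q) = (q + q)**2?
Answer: 90350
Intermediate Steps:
y = 189
z(q) = 4*q**2 (z(q) = (2*q)**2 = 4*q**2)
z(-198) + F(y, -199) = 4*(-198)**2 + 334*(-199) = 4*39204 - 66466 = 156816 - 66466 = 90350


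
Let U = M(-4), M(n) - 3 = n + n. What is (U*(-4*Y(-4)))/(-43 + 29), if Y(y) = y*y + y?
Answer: -120/7 ≈ -17.143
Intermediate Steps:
M(n) = 3 + 2*n (M(n) = 3 + (n + n) = 3 + 2*n)
Y(y) = y + y² (Y(y) = y² + y = y + y²)
U = -5 (U = 3 + 2*(-4) = 3 - 8 = -5)
(U*(-4*Y(-4)))/(-43 + 29) = (-(-20)*(-4*(1 - 4)))/(-43 + 29) = -(-20)*(-4*(-3))/(-14) = -(-20)*12*(-1/14) = -5*(-48)*(-1/14) = 240*(-1/14) = -120/7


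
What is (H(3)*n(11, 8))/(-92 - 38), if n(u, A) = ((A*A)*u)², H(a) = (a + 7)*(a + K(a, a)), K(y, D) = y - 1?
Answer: -2478080/13 ≈ -1.9062e+5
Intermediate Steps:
K(y, D) = -1 + y
H(a) = (-1 + 2*a)*(7 + a) (H(a) = (a + 7)*(a + (-1 + a)) = (7 + a)*(-1 + 2*a) = (-1 + 2*a)*(7 + a))
n(u, A) = A⁴*u² (n(u, A) = (A²*u)² = (u*A²)² = A⁴*u²)
(H(3)*n(11, 8))/(-92 - 38) = ((-7 + 2*3² + 13*3)*(8⁴*11²))/(-92 - 38) = ((-7 + 2*9 + 39)*(4096*121))/(-130) = ((-7 + 18 + 39)*495616)*(-1/130) = (50*495616)*(-1/130) = 24780800*(-1/130) = -2478080/13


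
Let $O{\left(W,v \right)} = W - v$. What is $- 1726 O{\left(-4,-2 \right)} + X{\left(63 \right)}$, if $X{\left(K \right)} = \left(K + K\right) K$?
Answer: $11390$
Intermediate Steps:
$X{\left(K \right)} = 2 K^{2}$ ($X{\left(K \right)} = 2 K K = 2 K^{2}$)
$- 1726 O{\left(-4,-2 \right)} + X{\left(63 \right)} = - 1726 \left(-4 - -2\right) + 2 \cdot 63^{2} = - 1726 \left(-4 + 2\right) + 2 \cdot 3969 = \left(-1726\right) \left(-2\right) + 7938 = 3452 + 7938 = 11390$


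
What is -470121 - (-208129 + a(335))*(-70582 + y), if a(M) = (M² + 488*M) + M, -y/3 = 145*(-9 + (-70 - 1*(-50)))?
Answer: 3936126816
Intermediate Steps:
y = 12615 (y = -435*(-9 + (-70 - 1*(-50))) = -435*(-9 + (-70 + 50)) = -435*(-9 - 20) = -435*(-29) = -3*(-4205) = 12615)
a(M) = M² + 489*M
-470121 - (-208129 + a(335))*(-70582 + y) = -470121 - (-208129 + 335*(489 + 335))*(-70582 + 12615) = -470121 - (-208129 + 335*824)*(-57967) = -470121 - (-208129 + 276040)*(-57967) = -470121 - 67911*(-57967) = -470121 - 1*(-3936596937) = -470121 + 3936596937 = 3936126816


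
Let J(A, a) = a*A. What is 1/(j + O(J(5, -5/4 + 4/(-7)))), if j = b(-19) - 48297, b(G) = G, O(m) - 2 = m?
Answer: -28/1353047 ≈ -2.0694e-5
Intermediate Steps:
J(A, a) = A*a
O(m) = 2 + m
j = -48316 (j = -19 - 48297 = -48316)
1/(j + O(J(5, -5/4 + 4/(-7)))) = 1/(-48316 + (2 + 5*(-5/4 + 4/(-7)))) = 1/(-48316 + (2 + 5*(-5*¼ + 4*(-⅐)))) = 1/(-48316 + (2 + 5*(-5/4 - 4/7))) = 1/(-48316 + (2 + 5*(-51/28))) = 1/(-48316 + (2 - 255/28)) = 1/(-48316 - 199/28) = 1/(-1353047/28) = -28/1353047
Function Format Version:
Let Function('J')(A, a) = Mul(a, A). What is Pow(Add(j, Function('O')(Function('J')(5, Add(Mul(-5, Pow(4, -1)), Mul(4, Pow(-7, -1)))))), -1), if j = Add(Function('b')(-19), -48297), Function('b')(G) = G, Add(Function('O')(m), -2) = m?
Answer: Rational(-28, 1353047) ≈ -2.0694e-5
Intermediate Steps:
Function('J')(A, a) = Mul(A, a)
Function('O')(m) = Add(2, m)
j = -48316 (j = Add(-19, -48297) = -48316)
Pow(Add(j, Function('O')(Function('J')(5, Add(Mul(-5, Pow(4, -1)), Mul(4, Pow(-7, -1)))))), -1) = Pow(Add(-48316, Add(2, Mul(5, Add(Mul(-5, Pow(4, -1)), Mul(4, Pow(-7, -1)))))), -1) = Pow(Add(-48316, Add(2, Mul(5, Add(Mul(-5, Rational(1, 4)), Mul(4, Rational(-1, 7)))))), -1) = Pow(Add(-48316, Add(2, Mul(5, Add(Rational(-5, 4), Rational(-4, 7))))), -1) = Pow(Add(-48316, Add(2, Mul(5, Rational(-51, 28)))), -1) = Pow(Add(-48316, Add(2, Rational(-255, 28))), -1) = Pow(Add(-48316, Rational(-199, 28)), -1) = Pow(Rational(-1353047, 28), -1) = Rational(-28, 1353047)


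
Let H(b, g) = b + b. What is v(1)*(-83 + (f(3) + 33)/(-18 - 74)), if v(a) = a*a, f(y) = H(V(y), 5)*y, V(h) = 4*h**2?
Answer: -7885/92 ≈ -85.707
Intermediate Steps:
H(b, g) = 2*b
f(y) = 8*y**3 (f(y) = (2*(4*y**2))*y = (8*y**2)*y = 8*y**3)
v(a) = a**2
v(1)*(-83 + (f(3) + 33)/(-18 - 74)) = 1**2*(-83 + (8*3**3 + 33)/(-18 - 74)) = 1*(-83 + (8*27 + 33)/(-92)) = 1*(-83 + (216 + 33)*(-1/92)) = 1*(-83 + 249*(-1/92)) = 1*(-83 - 249/92) = 1*(-7885/92) = -7885/92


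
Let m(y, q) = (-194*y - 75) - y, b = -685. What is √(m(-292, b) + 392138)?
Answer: √449003 ≈ 670.08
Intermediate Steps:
m(y, q) = -75 - 195*y (m(y, q) = (-75 - 194*y) - y = -75 - 195*y)
√(m(-292, b) + 392138) = √((-75 - 195*(-292)) + 392138) = √((-75 + 56940) + 392138) = √(56865 + 392138) = √449003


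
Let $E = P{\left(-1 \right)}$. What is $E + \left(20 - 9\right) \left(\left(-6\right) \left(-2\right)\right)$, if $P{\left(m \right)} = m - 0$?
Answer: $131$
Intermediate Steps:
$P{\left(m \right)} = m$ ($P{\left(m \right)} = m + 0 = m$)
$E = -1$
$E + \left(20 - 9\right) \left(\left(-6\right) \left(-2\right)\right) = -1 + \left(20 - 9\right) \left(\left(-6\right) \left(-2\right)\right) = -1 + 11 \cdot 12 = -1 + 132 = 131$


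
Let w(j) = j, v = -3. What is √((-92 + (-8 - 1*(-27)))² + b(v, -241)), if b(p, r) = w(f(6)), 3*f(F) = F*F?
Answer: 7*√109 ≈ 73.082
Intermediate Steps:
f(F) = F²/3 (f(F) = (F*F)/3 = F²/3)
b(p, r) = 12 (b(p, r) = (⅓)*6² = (⅓)*36 = 12)
√((-92 + (-8 - 1*(-27)))² + b(v, -241)) = √((-92 + (-8 - 1*(-27)))² + 12) = √((-92 + (-8 + 27))² + 12) = √((-92 + 19)² + 12) = √((-73)² + 12) = √(5329 + 12) = √5341 = 7*√109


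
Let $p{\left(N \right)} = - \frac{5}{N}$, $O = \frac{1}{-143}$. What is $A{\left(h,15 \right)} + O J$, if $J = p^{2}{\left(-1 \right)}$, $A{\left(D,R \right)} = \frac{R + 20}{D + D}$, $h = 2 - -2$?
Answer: $\frac{4805}{1144} \approx 4.2002$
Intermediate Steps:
$O = - \frac{1}{143} \approx -0.006993$
$h = 4$ ($h = 2 + 2 = 4$)
$A{\left(D,R \right)} = \frac{20 + R}{2 D}$
$J = 25$ ($J = \left(- \frac{5}{-1}\right)^{2} = \left(\left(-5\right) \left(-1\right)\right)^{2} = 5^{2} = 25$)
$A{\left(h,15 \right)} + O J = \frac{20 + 15}{2 \cdot 4} - \frac{25}{143} = \frac{1}{2} \cdot \frac{1}{4} \cdot 35 - \frac{25}{143} = \frac{35}{8} - \frac{25}{143} = \frac{4805}{1144}$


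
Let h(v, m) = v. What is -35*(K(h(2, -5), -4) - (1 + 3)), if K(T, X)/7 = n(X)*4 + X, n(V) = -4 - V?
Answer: 1120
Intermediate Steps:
K(T, X) = -112 - 21*X (K(T, X) = 7*((-4 - X)*4 + X) = 7*((-16 - 4*X) + X) = 7*(-16 - 3*X) = -112 - 21*X)
-35*(K(h(2, -5), -4) - (1 + 3)) = -35*((-112 - 21*(-4)) - (1 + 3)) = -35*((-112 + 84) - 1*4) = -35*(-28 - 4) = -35*(-32) = 1120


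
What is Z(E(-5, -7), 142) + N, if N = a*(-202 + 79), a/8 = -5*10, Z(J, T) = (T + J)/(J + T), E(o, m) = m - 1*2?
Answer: 49201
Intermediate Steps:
E(o, m) = -2 + m (E(o, m) = m - 2 = -2 + m)
Z(J, T) = 1 (Z(J, T) = (J + T)/(J + T) = 1)
a = -400 (a = 8*(-5*10) = 8*(-50) = -400)
N = 49200 (N = -400*(-202 + 79) = -400*(-123) = 49200)
Z(E(-5, -7), 142) + N = 1 + 49200 = 49201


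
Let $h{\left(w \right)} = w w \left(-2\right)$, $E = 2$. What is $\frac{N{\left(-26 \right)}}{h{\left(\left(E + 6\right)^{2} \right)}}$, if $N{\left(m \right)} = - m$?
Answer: $- \frac{13}{4096} \approx -0.0031738$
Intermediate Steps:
$h{\left(w \right)} = - 2 w^{2}$ ($h{\left(w \right)} = w^{2} \left(-2\right) = - 2 w^{2}$)
$\frac{N{\left(-26 \right)}}{h{\left(\left(E + 6\right)^{2} \right)}} = \frac{\left(-1\right) \left(-26\right)}{\left(-2\right) \left(\left(2 + 6\right)^{2}\right)^{2}} = \frac{26}{\left(-2\right) \left(8^{2}\right)^{2}} = \frac{26}{\left(-2\right) 64^{2}} = \frac{26}{\left(-2\right) 4096} = \frac{26}{-8192} = 26 \left(- \frac{1}{8192}\right) = - \frac{13}{4096}$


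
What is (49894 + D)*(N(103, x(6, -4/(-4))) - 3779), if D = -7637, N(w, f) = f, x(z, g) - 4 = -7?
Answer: -159815974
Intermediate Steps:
x(z, g) = -3 (x(z, g) = 4 - 7 = -3)
(49894 + D)*(N(103, x(6, -4/(-4))) - 3779) = (49894 - 7637)*(-3 - 3779) = 42257*(-3782) = -159815974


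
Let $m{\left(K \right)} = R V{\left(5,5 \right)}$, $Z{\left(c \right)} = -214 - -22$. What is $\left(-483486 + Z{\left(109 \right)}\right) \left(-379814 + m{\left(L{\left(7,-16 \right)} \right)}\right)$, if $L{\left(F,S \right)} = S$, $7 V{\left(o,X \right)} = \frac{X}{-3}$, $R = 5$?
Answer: $\frac{1285957761894}{7} \approx 1.8371 \cdot 10^{11}$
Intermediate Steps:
$V{\left(o,X \right)} = - \frac{X}{21}$ ($V{\left(o,X \right)} = \frac{X \frac{1}{-3}}{7} = \frac{X \left(- \frac{1}{3}\right)}{7} = \frac{\left(- \frac{1}{3}\right) X}{7} = - \frac{X}{21}$)
$Z{\left(c \right)} = -192$ ($Z{\left(c \right)} = -214 + 22 = -192$)
$m{\left(K \right)} = - \frac{25}{21}$ ($m{\left(K \right)} = 5 \left(\left(- \frac{1}{21}\right) 5\right) = 5 \left(- \frac{5}{21}\right) = - \frac{25}{21}$)
$\left(-483486 + Z{\left(109 \right)}\right) \left(-379814 + m{\left(L{\left(7,-16 \right)} \right)}\right) = \left(-483486 - 192\right) \left(-379814 - \frac{25}{21}\right) = \left(-483678\right) \left(- \frac{7976119}{21}\right) = \frac{1285957761894}{7}$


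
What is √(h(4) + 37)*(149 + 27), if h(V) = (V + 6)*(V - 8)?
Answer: 176*I*√3 ≈ 304.84*I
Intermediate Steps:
h(V) = (-8 + V)*(6 + V) (h(V) = (6 + V)*(-8 + V) = (-8 + V)*(6 + V))
√(h(4) + 37)*(149 + 27) = √((-48 + 4² - 2*4) + 37)*(149 + 27) = √((-48 + 16 - 8) + 37)*176 = √(-40 + 37)*176 = √(-3)*176 = (I*√3)*176 = 176*I*√3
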